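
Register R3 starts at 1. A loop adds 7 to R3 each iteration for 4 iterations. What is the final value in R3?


Starting value: R3 = 1
  Iter 1: R3 = 1 + 7 = 8
  Iter 2: R3 = 8 + 7 = 15
  Iter 3: R3 = 15 + 7 = 22
  Iter 4: R3 = 22 + 7 = 29
Final: R3 = 29

29


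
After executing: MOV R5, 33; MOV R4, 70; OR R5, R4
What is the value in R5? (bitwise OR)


Register state trace:
  MOV R5, 33  → R5 = 33 (0b00100001)
  MOV R4, 70  → R4 = 70 (0b01000110)
  OR R5, R4   → R5 = 33 OR 70 = 103 (0b01100111)
Final: R5 = 103

103


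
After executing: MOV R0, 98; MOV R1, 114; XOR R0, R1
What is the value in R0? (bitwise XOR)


Register state trace:
  MOV R0, 98  → R0 = 98 (0b01100010)
  MOV R1, 114  → R1 = 114 (0b01110010)
  XOR R0, R1  → R0 = 98 XOR 114 = 16 (0b00010000)
Final: R0 = 16

16


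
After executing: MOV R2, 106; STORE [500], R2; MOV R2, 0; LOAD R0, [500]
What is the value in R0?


Register and memory trace:
  MOV R2, 106  → R2 = 106
  STORE [500], R2  → mem[500] = 106
  MOV R2, 0  → R2 = 0
  LOAD R0, [500]  → R0 = mem[500] = 106
Final: R0 = 106

106


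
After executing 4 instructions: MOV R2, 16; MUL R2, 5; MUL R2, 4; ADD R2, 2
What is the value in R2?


Register state trace:
  MOV R2, 16  → R2 = 16
  MUL R2, 5  → R2 = 16 * 5 = 80
  MUL R2, 4  → R2 = 80 * 4 = 320
  ADD R2, 2  → R2 = 320 + 2 = 322
Final: R2 = 322

322


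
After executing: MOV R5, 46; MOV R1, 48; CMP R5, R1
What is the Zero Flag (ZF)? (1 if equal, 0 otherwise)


Register state trace:
  MOV R5, 46  → R5 = 46
  MOV R1, 48  → R1 = 48
  CMP R5, R1  → computes 46 - 48 = -2
  Result is nonzero, so values are not equal
ZF = 0

0


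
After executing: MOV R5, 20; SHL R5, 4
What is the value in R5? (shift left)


Register state trace:
  MOV R5, 20  → R5 = 20
  SHL R5, 4  → R5 = 20 << 4 = 20 * 2^4 = 320
Final: R5 = 320

320


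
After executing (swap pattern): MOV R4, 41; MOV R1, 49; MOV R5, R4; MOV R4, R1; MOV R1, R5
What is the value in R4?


Register state trace (swap pattern):
  MOV R4, 41  → R4 = 41
  MOV R1, 49  → R1 = 49
  MOV R5, R4  → R5 = 41  (save R4)
  MOV R4, R1  → R4 = 49  (R4 gets R1's value)
  MOV R1, R5  → R1 = 41  (R1 gets saved value)
Final: R4 = 49

49


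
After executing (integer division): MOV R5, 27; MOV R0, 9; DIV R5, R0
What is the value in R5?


Register state trace:
  MOV R5, 27  → R5 = 27
  MOV R0, 9  → R0 = 9
  DIV R5, R0  → R5 = 27 // 9 = 3
Final: R5 = 3

3


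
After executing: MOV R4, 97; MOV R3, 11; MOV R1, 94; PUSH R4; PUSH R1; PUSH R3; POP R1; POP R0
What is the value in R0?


Stack trace (top is rightmost):
  MOV R4, 97  → R4 = 97
  MOV R3, 11  → R3 = 11
  MOV R1, 94  → R1 = 94
  PUSH R4  → stack: [97]
  PUSH R1  → stack: [97, 94]
  PUSH R3  → stack: [97, 94, 11]
  POP R1  → R1 = 11, stack: [97, 94]
  POP R0  → R0 = 94, stack: [97]
Final: R0 = 94

94


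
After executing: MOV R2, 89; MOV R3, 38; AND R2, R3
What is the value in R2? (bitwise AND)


Register state trace:
  MOV R2, 89  → R2 = 89 (0b01011001)
  MOV R3, 38  → R3 = 38 (0b00100110)
  AND R2, R3  → R2 = 89 AND 38 = 0 (0b00000000)
Final: R2 = 0

0


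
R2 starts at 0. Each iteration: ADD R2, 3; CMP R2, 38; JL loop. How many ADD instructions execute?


Loop trace (R2 starts at 0, target 38, step 3):
  ADD #1: R2 = 0 + 3 = 3  → 3 < 38, loop
  ADD #2: R2 = 3 + 3 = 6  → 6 < 38, loop
  ADD #3: R2 = 6 + 3 = 9  → 9 < 38, loop
  ADD #4: R2 = 9 + 3 = 12  → 12 < 38, loop
  ADD #5: R2 = 12 + 3 = 15  → 15 < 38, loop
  ADD #6: R2 = 15 + 3 = 18  → 18 < 38, loop
  ADD #7: R2 = 18 + 3 = 21  → 21 < 38, loop
  ADD #8: R2 = 21 + 3 = 24  → 24 < 38, loop
  ADD #9: R2 = 24 + 3 = 27  → 27 < 38, loop
  ADD #10: R2 = 27 + 3 = 30  → 30 < 38, loop
  ADD #11: R2 = 30 + 3 = 33  → 33 < 38, loop
  ADD #12: R2 = 33 + 3 = 36  → 36 < 38, loop
  ADD #13: R2 = 36 + 3 = 39  → 39 >= 38, exit
Total ADD instructions: 13

13


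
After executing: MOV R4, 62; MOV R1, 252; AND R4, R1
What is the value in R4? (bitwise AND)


Register state trace:
  MOV R4, 62  → R4 = 62 (0b00111110)
  MOV R1, 252  → R1 = 252 (0b11111100)
  AND R4, R1  → R4 = 62 AND 252 = 60 (0b00111100)
Final: R4 = 60

60


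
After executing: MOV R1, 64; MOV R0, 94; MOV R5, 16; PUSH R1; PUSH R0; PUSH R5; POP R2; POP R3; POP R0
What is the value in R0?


Stack trace (top is rightmost):
  MOV R1, 64  → R1 = 64
  MOV R0, 94  → R0 = 94
  MOV R5, 16  → R5 = 16
  PUSH R1  → stack: [64]
  PUSH R0  → stack: [64, 94]
  PUSH R5  → stack: [64, 94, 16]
  POP R2  → R2 = 16, stack: [64, 94]
  POP R3  → R3 = 94, stack: [64]
  POP R0  → R0 = 64, stack: []
Final: R0 = 64

64


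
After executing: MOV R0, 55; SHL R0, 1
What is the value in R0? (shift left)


Register state trace:
  MOV R0, 55  → R0 = 55
  SHL R0, 1  → R0 = 55 << 1 = 55 * 2^1 = 110
Final: R0 = 110

110


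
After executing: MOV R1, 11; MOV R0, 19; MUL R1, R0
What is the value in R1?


Register state trace:
  MOV R1, 11  → R1 = 11
  MOV R0, 19  → R0 = 19
  MUL R1, R0  → R1 = 11 * 19 = 209
Final: R1 = 209

209


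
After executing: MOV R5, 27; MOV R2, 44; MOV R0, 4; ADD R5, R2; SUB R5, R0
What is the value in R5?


Register state trace:
  MOV R5, 27  → R5 = 27
  MOV R2, 44  → R2 = 44
  MOV R0, 4  → R0 = 4
  ADD R5, R2  → R5 = 27 + 44 = 71
  SUB R5, R0  → R5 = 71 - 4 = 67
Final: R5 = 67

67


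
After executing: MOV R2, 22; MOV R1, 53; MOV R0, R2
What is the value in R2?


Register state trace:
  MOV R2, 22  → R2 = 22
  MOV R1, 53  → R1 = 53
  MOV R0, R2  → R0 = 22
Final: R2 = 22

22


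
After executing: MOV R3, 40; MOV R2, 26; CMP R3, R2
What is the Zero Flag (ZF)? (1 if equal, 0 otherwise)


Register state trace:
  MOV R3, 40  → R3 = 40
  MOV R2, 26  → R2 = 26
  CMP R3, R2  → computes 40 - 26 = 14
  Result is nonzero, so values are not equal
ZF = 0

0


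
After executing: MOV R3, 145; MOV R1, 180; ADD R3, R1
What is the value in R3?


Register state trace:
  MOV R3, 145  → R3 = 145
  MOV R1, 180  → R1 = 180
  ADD R3, R1  → R3 = 145 + 180 = 325
Final: R3 = 325

325


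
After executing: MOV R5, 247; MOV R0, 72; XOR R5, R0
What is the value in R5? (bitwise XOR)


Register state trace:
  MOV R5, 247  → R5 = 247 (0b11110111)
  MOV R0, 72  → R0 = 72 (0b01001000)
  XOR R5, R0  → R5 = 247 XOR 72 = 191 (0b10111111)
Final: R5 = 191

191


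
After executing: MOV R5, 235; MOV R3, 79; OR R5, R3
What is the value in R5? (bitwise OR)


Register state trace:
  MOV R5, 235  → R5 = 235 (0b11101011)
  MOV R3, 79  → R3 = 79 (0b01001111)
  OR R5, R3   → R5 = 235 OR 79 = 239 (0b11101111)
Final: R5 = 239

239


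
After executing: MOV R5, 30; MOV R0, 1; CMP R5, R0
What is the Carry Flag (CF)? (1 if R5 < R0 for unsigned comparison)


Register state trace:
  MOV R5, 30  → R5 = 30
  MOV R0, 1  → R0 = 1
  CMP R5, R0  → unsigned 30 - 1: no borrow
  30 >= 1, so CF = 0
CF = 0

0


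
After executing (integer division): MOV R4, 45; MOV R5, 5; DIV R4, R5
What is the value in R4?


Register state trace:
  MOV R4, 45  → R4 = 45
  MOV R5, 5  → R5 = 5
  DIV R4, R5  → R4 = 45 // 5 = 9
Final: R4 = 9

9


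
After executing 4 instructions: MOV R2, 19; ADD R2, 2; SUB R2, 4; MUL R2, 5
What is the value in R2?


Register state trace:
  MOV R2, 19  → R2 = 19
  ADD R2, 2  → R2 = 19 + 2 = 21
  SUB R2, 4  → R2 = 21 - 4 = 17
  MUL R2, 5  → R2 = 17 * 5 = 85
Final: R2 = 85

85


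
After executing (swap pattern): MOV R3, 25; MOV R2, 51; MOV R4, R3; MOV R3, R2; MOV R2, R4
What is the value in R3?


Register state trace (swap pattern):
  MOV R3, 25  → R3 = 25
  MOV R2, 51  → R2 = 51
  MOV R4, R3  → R4 = 25  (save R3)
  MOV R3, R2  → R3 = 51  (R3 gets R2's value)
  MOV R2, R4  → R2 = 25  (R2 gets saved value)
Final: R3 = 51

51


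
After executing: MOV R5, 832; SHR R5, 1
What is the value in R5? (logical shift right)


Register state trace:
  MOV R5, 832  → R5 = 832
  SHR R5, 1  → R5 = 832 >> 1 = 832 // 2^1 = 416
Final: R5 = 416

416


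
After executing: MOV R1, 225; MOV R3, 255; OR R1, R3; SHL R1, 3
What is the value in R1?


Register state trace:
  MOV R1, 225  → R1 = 225 (0b11100001)
  MOV R3, 255  → R3 = 255 (0b11111111)
  OR R1, R3  → R1 = 225 OR 255 = 255 (0b11111111)
  SHL R1, 3  → R1 = 255 << 3 = 2040
Final: R1 = 2040

2040


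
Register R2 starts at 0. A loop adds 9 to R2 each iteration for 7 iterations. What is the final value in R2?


Starting value: R2 = 0
  Iter 1: R2 = 0 + 9 = 9
  Iter 2: R2 = 9 + 9 = 18
  Iter 3: R2 = 18 + 9 = 27
  Iter 4: R2 = 27 + 9 = 36
  Iter 5: R2 = 36 + 9 = 45
  Iter 6: R2 = 45 + 9 = 54
  Iter 7: R2 = 54 + 9 = 63
Final: R2 = 63

63


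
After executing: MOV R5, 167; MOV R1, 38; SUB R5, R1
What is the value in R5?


Register state trace:
  MOV R5, 167  → R5 = 167
  MOV R1, 38  → R1 = 38
  SUB R5, R1  → R5 = 167 - 38 = 129
Final: R5 = 129

129


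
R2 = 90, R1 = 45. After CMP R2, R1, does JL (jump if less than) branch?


Trace:
  R2 = 90, R1 = 45
  CMP R2, R1  → compares 90 vs 45
  JL checks: is 90 less than 45?
  90 > 45, so condition is false
Branch taken: No

No


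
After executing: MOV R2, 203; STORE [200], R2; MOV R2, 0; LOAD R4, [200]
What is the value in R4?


Register and memory trace:
  MOV R2, 203  → R2 = 203
  STORE [200], R2  → mem[200] = 203
  MOV R2, 0  → R2 = 0
  LOAD R4, [200]  → R4 = mem[200] = 203
Final: R4 = 203

203


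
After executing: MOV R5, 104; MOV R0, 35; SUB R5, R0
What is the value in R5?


Register state trace:
  MOV R5, 104  → R5 = 104
  MOV R0, 35  → R0 = 35
  SUB R5, R0  → R5 = 104 - 35 = 69
Final: R5 = 69

69


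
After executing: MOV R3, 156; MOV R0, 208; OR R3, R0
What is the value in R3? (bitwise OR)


Register state trace:
  MOV R3, 156  → R3 = 156 (0b10011100)
  MOV R0, 208  → R0 = 208 (0b11010000)
  OR R3, R0   → R3 = 156 OR 208 = 220 (0b11011100)
Final: R3 = 220

220


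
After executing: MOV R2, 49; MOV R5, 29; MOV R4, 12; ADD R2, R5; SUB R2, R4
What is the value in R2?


Register state trace:
  MOV R2, 49  → R2 = 49
  MOV R5, 29  → R5 = 29
  MOV R4, 12  → R4 = 12
  ADD R2, R5  → R2 = 49 + 29 = 78
  SUB R2, R4  → R2 = 78 - 12 = 66
Final: R2 = 66

66


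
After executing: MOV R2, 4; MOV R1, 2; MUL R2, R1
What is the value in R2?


Register state trace:
  MOV R2, 4  → R2 = 4
  MOV R1, 2  → R1 = 2
  MUL R2, R1  → R2 = 4 * 2 = 8
Final: R2 = 8

8


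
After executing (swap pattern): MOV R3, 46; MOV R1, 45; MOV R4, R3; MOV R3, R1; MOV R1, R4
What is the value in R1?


Register state trace (swap pattern):
  MOV R3, 46  → R3 = 46
  MOV R1, 45  → R1 = 45
  MOV R4, R3  → R4 = 46  (save R3)
  MOV R3, R1  → R3 = 45  (R3 gets R1's value)
  MOV R1, R4  → R1 = 46  (R1 gets saved value)
Final: R1 = 46

46


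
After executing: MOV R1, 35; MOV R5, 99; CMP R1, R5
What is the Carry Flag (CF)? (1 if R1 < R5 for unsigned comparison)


Register state trace:
  MOV R1, 35  → R1 = 35
  MOV R5, 99  → R5 = 99
  CMP R1, R5  → unsigned 35 - 99: borrow occurs
  35 < 99, so CF = 1
CF = 1

1


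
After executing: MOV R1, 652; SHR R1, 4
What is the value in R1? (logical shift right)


Register state trace:
  MOV R1, 652  → R1 = 652
  SHR R1, 4  → R1 = 652 >> 4 = 652 // 2^4 = 40
Final: R1 = 40

40


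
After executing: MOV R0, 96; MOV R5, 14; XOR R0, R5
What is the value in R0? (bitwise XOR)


Register state trace:
  MOV R0, 96  → R0 = 96 (0b01100000)
  MOV R5, 14  → R5 = 14 (0b00001110)
  XOR R0, R5  → R0 = 96 XOR 14 = 110 (0b01101110)
Final: R0 = 110

110


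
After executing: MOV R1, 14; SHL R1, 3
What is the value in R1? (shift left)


Register state trace:
  MOV R1, 14  → R1 = 14
  SHL R1, 3  → R1 = 14 << 3 = 14 * 2^3 = 112
Final: R1 = 112

112


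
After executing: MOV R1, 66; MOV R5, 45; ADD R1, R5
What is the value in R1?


Register state trace:
  MOV R1, 66  → R1 = 66
  MOV R5, 45  → R5 = 45
  ADD R1, R5  → R1 = 66 + 45 = 111
Final: R1 = 111

111


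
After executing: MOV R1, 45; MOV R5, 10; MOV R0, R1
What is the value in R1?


Register state trace:
  MOV R1, 45  → R1 = 45
  MOV R5, 10  → R5 = 10
  MOV R0, R1  → R0 = 45
Final: R1 = 45

45


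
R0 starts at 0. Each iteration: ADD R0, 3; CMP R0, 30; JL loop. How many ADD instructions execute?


Loop trace (R0 starts at 0, target 30, step 3):
  ADD #1: R0 = 0 + 3 = 3  → 3 < 30, loop
  ADD #2: R0 = 3 + 3 = 6  → 6 < 30, loop
  ADD #3: R0 = 6 + 3 = 9  → 9 < 30, loop
  ADD #4: R0 = 9 + 3 = 12  → 12 < 30, loop
  ADD #5: R0 = 12 + 3 = 15  → 15 < 30, loop
  ADD #6: R0 = 15 + 3 = 18  → 18 < 30, loop
  ADD #7: R0 = 18 + 3 = 21  → 21 < 30, loop
  ADD #8: R0 = 21 + 3 = 24  → 24 < 30, loop
  ADD #9: R0 = 24 + 3 = 27  → 27 < 30, loop
  ADD #10: R0 = 27 + 3 = 30  → 30 >= 30, exit
Total ADD instructions: 10

10


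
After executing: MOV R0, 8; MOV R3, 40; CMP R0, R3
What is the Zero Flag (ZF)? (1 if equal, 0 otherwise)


Register state trace:
  MOV R0, 8  → R0 = 8
  MOV R3, 40  → R3 = 40
  CMP R0, R3  → computes 8 - 40 = -32
  Result is nonzero, so values are not equal
ZF = 0

0


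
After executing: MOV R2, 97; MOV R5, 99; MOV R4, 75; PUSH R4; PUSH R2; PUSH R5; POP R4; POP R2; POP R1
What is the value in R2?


Stack trace (top is rightmost):
  MOV R2, 97  → R2 = 97
  MOV R5, 99  → R5 = 99
  MOV R4, 75  → R4 = 75
  PUSH R4  → stack: [75]
  PUSH R2  → stack: [75, 97]
  PUSH R5  → stack: [75, 97, 99]
  POP R4  → R4 = 99, stack: [75, 97]
  POP R2  → R2 = 97, stack: [75]
  POP R1  → R1 = 75, stack: []
Final: R2 = 97

97


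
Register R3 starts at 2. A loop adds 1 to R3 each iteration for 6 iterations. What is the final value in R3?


Starting value: R3 = 2
  Iter 1: R3 = 2 + 1 = 3
  Iter 2: R3 = 3 + 1 = 4
  Iter 3: R3 = 4 + 1 = 5
  Iter 4: R3 = 5 + 1 = 6
  Iter 5: R3 = 6 + 1 = 7
  Iter 6: R3 = 7 + 1 = 8
Final: R3 = 8

8


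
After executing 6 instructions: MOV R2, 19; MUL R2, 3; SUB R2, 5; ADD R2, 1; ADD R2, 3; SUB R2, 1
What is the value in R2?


Register state trace:
  MOV R2, 19  → R2 = 19
  MUL R2, 3  → R2 = 19 * 3 = 57
  SUB R2, 5  → R2 = 57 - 5 = 52
  ADD R2, 1  → R2 = 52 + 1 = 53
  ADD R2, 3  → R2 = 53 + 3 = 56
  SUB R2, 1  → R2 = 56 - 1 = 55
Final: R2 = 55

55


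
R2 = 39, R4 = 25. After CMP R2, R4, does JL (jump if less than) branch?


Trace:
  R2 = 39, R4 = 25
  CMP R2, R4  → compares 39 vs 25
  JL checks: is 39 less than 25?
  39 > 25, so condition is false
Branch taken: No

No


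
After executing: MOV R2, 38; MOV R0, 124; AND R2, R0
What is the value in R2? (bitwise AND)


Register state trace:
  MOV R2, 38  → R2 = 38 (0b00100110)
  MOV R0, 124  → R0 = 124 (0b01111100)
  AND R2, R0  → R2 = 38 AND 124 = 36 (0b00100100)
Final: R2 = 36

36


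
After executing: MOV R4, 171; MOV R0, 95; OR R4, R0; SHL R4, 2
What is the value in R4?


Register state trace:
  MOV R4, 171  → R4 = 171 (0b10101011)
  MOV R0, 95  → R0 = 95 (0b01011111)
  OR R4, R0  → R4 = 171 OR 95 = 255 (0b11111111)
  SHL R4, 2  → R4 = 255 << 2 = 1020
Final: R4 = 1020

1020


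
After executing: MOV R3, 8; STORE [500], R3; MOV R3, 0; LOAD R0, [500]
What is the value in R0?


Register and memory trace:
  MOV R3, 8  → R3 = 8
  STORE [500], R3  → mem[500] = 8
  MOV R3, 0  → R3 = 0
  LOAD R0, [500]  → R0 = mem[500] = 8
Final: R0 = 8

8


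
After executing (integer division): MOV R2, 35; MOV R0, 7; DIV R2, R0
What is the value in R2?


Register state trace:
  MOV R2, 35  → R2 = 35
  MOV R0, 7  → R0 = 7
  DIV R2, R0  → R2 = 35 // 7 = 5
Final: R2 = 5

5


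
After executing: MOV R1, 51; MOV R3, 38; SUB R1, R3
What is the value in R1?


Register state trace:
  MOV R1, 51  → R1 = 51
  MOV R3, 38  → R3 = 38
  SUB R1, R3  → R1 = 51 - 38 = 13
Final: R1 = 13

13


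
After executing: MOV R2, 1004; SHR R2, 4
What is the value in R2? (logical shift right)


Register state trace:
  MOV R2, 1004  → R2 = 1004
  SHR R2, 4  → R2 = 1004 >> 4 = 1004 // 2^4 = 62
Final: R2 = 62

62


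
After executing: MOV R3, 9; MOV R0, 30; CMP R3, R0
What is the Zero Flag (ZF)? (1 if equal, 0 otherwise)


Register state trace:
  MOV R3, 9  → R3 = 9
  MOV R0, 30  → R0 = 30
  CMP R3, R0  → computes 9 - 30 = -21
  Result is nonzero, so values are not equal
ZF = 0

0


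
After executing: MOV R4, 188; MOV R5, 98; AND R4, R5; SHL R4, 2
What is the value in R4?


Register state trace:
  MOV R4, 188  → R4 = 188 (0b10111100)
  MOV R5, 98  → R5 = 98 (0b01100010)
  AND R4, R5  → R4 = 188 AND 98 = 32 (0b00100000)
  SHL R4, 2  → R4 = 32 << 2 = 128
Final: R4 = 128

128


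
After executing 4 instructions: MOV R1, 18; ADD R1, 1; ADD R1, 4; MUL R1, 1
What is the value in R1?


Register state trace:
  MOV R1, 18  → R1 = 18
  ADD R1, 1  → R1 = 18 + 1 = 19
  ADD R1, 4  → R1 = 19 + 4 = 23
  MUL R1, 1  → R1 = 23 * 1 = 23
Final: R1 = 23

23


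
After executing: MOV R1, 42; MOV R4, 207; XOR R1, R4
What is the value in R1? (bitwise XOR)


Register state trace:
  MOV R1, 42  → R1 = 42 (0b00101010)
  MOV R4, 207  → R4 = 207 (0b11001111)
  XOR R1, R4  → R1 = 42 XOR 207 = 229 (0b11100101)
Final: R1 = 229

229


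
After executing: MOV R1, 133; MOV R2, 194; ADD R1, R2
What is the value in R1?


Register state trace:
  MOV R1, 133  → R1 = 133
  MOV R2, 194  → R2 = 194
  ADD R1, R2  → R1 = 133 + 194 = 327
Final: R1 = 327

327


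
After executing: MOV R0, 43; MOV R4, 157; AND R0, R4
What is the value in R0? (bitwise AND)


Register state trace:
  MOV R0, 43  → R0 = 43 (0b00101011)
  MOV R4, 157  → R4 = 157 (0b10011101)
  AND R0, R4  → R0 = 43 AND 157 = 9 (0b00001001)
Final: R0 = 9

9


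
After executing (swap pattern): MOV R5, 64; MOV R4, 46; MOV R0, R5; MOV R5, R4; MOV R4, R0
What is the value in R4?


Register state trace (swap pattern):
  MOV R5, 64  → R5 = 64
  MOV R4, 46  → R4 = 46
  MOV R0, R5  → R0 = 64  (save R5)
  MOV R5, R4  → R5 = 46  (R5 gets R4's value)
  MOV R4, R0  → R4 = 64  (R4 gets saved value)
Final: R4 = 64

64


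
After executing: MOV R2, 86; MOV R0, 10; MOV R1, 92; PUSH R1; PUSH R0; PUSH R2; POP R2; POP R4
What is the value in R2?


Stack trace (top is rightmost):
  MOV R2, 86  → R2 = 86
  MOV R0, 10  → R0 = 10
  MOV R1, 92  → R1 = 92
  PUSH R1  → stack: [92]
  PUSH R0  → stack: [92, 10]
  PUSH R2  → stack: [92, 10, 86]
  POP R2  → R2 = 86, stack: [92, 10]
  POP R4  → R4 = 10, stack: [92]
Final: R2 = 86

86


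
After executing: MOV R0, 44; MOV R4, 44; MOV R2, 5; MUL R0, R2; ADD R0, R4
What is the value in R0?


Register state trace:
  MOV R0, 44  → R0 = 44
  MOV R4, 44  → R4 = 44
  MOV R2, 5  → R2 = 5
  MUL R0, R2  → R0 = 44 * 5 = 220
  ADD R0, R4  → R0 = 220 + 44 = 264
Final: R0 = 264

264


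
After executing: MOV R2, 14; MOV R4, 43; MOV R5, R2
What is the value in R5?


Register state trace:
  MOV R2, 14  → R2 = 14
  MOV R4, 43  → R4 = 43
  MOV R5, R2  → R5 = 14
Final: R5 = 14

14


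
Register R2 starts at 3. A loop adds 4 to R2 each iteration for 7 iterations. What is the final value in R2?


Starting value: R2 = 3
  Iter 1: R2 = 3 + 4 = 7
  Iter 2: R2 = 7 + 4 = 11
  Iter 3: R2 = 11 + 4 = 15
  Iter 4: R2 = 15 + 4 = 19
  Iter 5: R2 = 19 + 4 = 23
  Iter 6: R2 = 23 + 4 = 27
  Iter 7: R2 = 27 + 4 = 31
Final: R2 = 31

31


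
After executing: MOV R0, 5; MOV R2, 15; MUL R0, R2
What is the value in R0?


Register state trace:
  MOV R0, 5  → R0 = 5
  MOV R2, 15  → R2 = 15
  MUL R0, R2  → R0 = 5 * 15 = 75
Final: R0 = 75

75


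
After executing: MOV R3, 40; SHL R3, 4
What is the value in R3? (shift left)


Register state trace:
  MOV R3, 40  → R3 = 40
  SHL R3, 4  → R3 = 40 << 4 = 40 * 2^4 = 640
Final: R3 = 640

640


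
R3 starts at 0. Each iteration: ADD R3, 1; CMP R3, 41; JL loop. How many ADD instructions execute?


Loop trace (R3 starts at 0, target 41, step 1):
  ADD #1: R3 = 0 + 1 = 1  → 1 < 41, loop
  ADD #2: R3 = 1 + 1 = 2  → 2 < 41, loop
  ADD #3: R3 = 2 + 1 = 3  → 3 < 41, loop
  ADD #4: R3 = 3 + 1 = 4  → 4 < 41, loop
  ADD #5: R3 = 4 + 1 = 5  → 5 < 41, loop
  ADD #6: R3 = 5 + 1 = 6  → 6 < 41, loop
  ADD #7: R3 = 6 + 1 = 7  → 7 < 41, loop
  ADD #8: R3 = 7 + 1 = 8  → 8 < 41, loop
  ADD #9: R3 = 8 + 1 = 9  → 9 < 41, loop
  ADD #10: R3 = 9 + 1 = 10  → 10 < 41, loop
  ADD #11: R3 = 10 + 1 = 11  → 11 < 41, loop
  ADD #12: R3 = 11 + 1 = 12  → 12 < 41, loop
  ADD #13: R3 = 12 + 1 = 13  → 13 < 41, loop
  ADD #14: R3 = 13 + 1 = 14  → 14 < 41, loop
  ADD #15: R3 = 14 + 1 = 15  → 15 < 41, loop
  ADD #16: R3 = 15 + 1 = 16  → 16 < 41, loop
  ADD #17: R3 = 16 + 1 = 17  → 17 < 41, loop
  ADD #18: R3 = 17 + 1 = 18  → 18 < 41, loop
  ADD #19: R3 = 18 + 1 = 19  → 19 < 41, loop
  ADD #20: R3 = 19 + 1 = 20  → 20 < 41, loop
  ADD #21: R3 = 20 + 1 = 21  → 21 < 41, loop
  ADD #22: R3 = 21 + 1 = 22  → 22 < 41, loop
  ADD #23: R3 = 22 + 1 = 23  → 23 < 41, loop
  ADD #24: R3 = 23 + 1 = 24  → 24 < 41, loop
  ADD #25: R3 = 24 + 1 = 25  → 25 < 41, loop
  ADD #26: R3 = 25 + 1 = 26  → 26 < 41, loop
  ADD #27: R3 = 26 + 1 = 27  → 27 < 41, loop
  ADD #28: R3 = 27 + 1 = 28  → 28 < 41, loop
  ADD #29: R3 = 28 + 1 = 29  → 29 < 41, loop
  ADD #30: R3 = 29 + 1 = 30  → 30 < 41, loop
  ADD #31: R3 = 30 + 1 = 31  → 31 < 41, loop
  ADD #32: R3 = 31 + 1 = 32  → 32 < 41, loop
  ADD #33: R3 = 32 + 1 = 33  → 33 < 41, loop
  ADD #34: R3 = 33 + 1 = 34  → 34 < 41, loop
  ADD #35: R3 = 34 + 1 = 35  → 35 < 41, loop
  ADD #36: R3 = 35 + 1 = 36  → 36 < 41, loop
  ADD #37: R3 = 36 + 1 = 37  → 37 < 41, loop
  ADD #38: R3 = 37 + 1 = 38  → 38 < 41, loop
  ADD #39: R3 = 38 + 1 = 39  → 39 < 41, loop
  ADD #40: R3 = 39 + 1 = 40  → 40 < 41, loop
  ADD #41: R3 = 40 + 1 = 41  → 41 >= 41, exit
Total ADD instructions: 41

41


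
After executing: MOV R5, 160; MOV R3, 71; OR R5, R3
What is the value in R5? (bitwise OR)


Register state trace:
  MOV R5, 160  → R5 = 160 (0b10100000)
  MOV R3, 71  → R3 = 71 (0b01000111)
  OR R5, R3   → R5 = 160 OR 71 = 231 (0b11100111)
Final: R5 = 231

231


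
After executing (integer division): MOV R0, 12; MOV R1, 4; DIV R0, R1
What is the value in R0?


Register state trace:
  MOV R0, 12  → R0 = 12
  MOV R1, 4  → R1 = 4
  DIV R0, R1  → R0 = 12 // 4 = 3
Final: R0 = 3

3


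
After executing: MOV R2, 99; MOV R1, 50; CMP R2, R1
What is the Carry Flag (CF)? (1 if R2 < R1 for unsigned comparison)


Register state trace:
  MOV R2, 99  → R2 = 99
  MOV R1, 50  → R1 = 50
  CMP R2, R1  → unsigned 99 - 50: no borrow
  99 >= 50, so CF = 0
CF = 0

0


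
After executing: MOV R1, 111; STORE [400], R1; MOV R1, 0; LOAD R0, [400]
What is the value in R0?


Register and memory trace:
  MOV R1, 111  → R1 = 111
  STORE [400], R1  → mem[400] = 111
  MOV R1, 0  → R1 = 0
  LOAD R0, [400]  → R0 = mem[400] = 111
Final: R0 = 111

111


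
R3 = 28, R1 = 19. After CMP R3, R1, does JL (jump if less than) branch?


Trace:
  R3 = 28, R1 = 19
  CMP R3, R1  → compares 28 vs 19
  JL checks: is 28 less than 19?
  28 > 19, so condition is false
Branch taken: No

No


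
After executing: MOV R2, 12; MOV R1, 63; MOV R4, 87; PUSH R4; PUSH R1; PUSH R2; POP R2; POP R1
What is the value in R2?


Stack trace (top is rightmost):
  MOV R2, 12  → R2 = 12
  MOV R1, 63  → R1 = 63
  MOV R4, 87  → R4 = 87
  PUSH R4  → stack: [87]
  PUSH R1  → stack: [87, 63]
  PUSH R2  → stack: [87, 63, 12]
  POP R2  → R2 = 12, stack: [87, 63]
  POP R1  → R1 = 63, stack: [87]
Final: R2 = 12

12


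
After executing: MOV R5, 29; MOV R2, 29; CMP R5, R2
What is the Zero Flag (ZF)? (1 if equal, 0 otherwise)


Register state trace:
  MOV R5, 29  → R5 = 29
  MOV R2, 29  → R2 = 29
  CMP R5, R2  → computes 29 - 29 = 0
  Result is zero, so values are equal
ZF = 1

1


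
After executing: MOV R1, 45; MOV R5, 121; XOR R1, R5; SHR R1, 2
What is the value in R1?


Register state trace:
  MOV R1, 45  → R1 = 45 (0b00101101)
  MOV R5, 121  → R5 = 121 (0b01111001)
  XOR R1, R5  → R1 = 45 XOR 121 = 84 (0b01010100)
  SHR R1, 2  → R1 = 84 >> 2 = 21
Final: R1 = 21

21


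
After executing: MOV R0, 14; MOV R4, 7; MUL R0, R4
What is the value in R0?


Register state trace:
  MOV R0, 14  → R0 = 14
  MOV R4, 7  → R4 = 7
  MUL R0, R4  → R0 = 14 * 7 = 98
Final: R0 = 98

98


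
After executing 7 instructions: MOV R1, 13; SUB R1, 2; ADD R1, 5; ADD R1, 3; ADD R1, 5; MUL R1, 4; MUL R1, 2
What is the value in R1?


Register state trace:
  MOV R1, 13  → R1 = 13
  SUB R1, 2  → R1 = 13 - 2 = 11
  ADD R1, 5  → R1 = 11 + 5 = 16
  ADD R1, 3  → R1 = 16 + 3 = 19
  ADD R1, 5  → R1 = 19 + 5 = 24
  MUL R1, 4  → R1 = 24 * 4 = 96
  MUL R1, 2  → R1 = 96 * 2 = 192
Final: R1 = 192

192


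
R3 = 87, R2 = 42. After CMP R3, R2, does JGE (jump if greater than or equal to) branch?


Trace:
  R3 = 87, R2 = 42
  CMP R3, R2  → compares 87 vs 42
  JGE checks: is 87 greater than or equal to 42?
  87 > 42, so condition is true
Branch taken: Yes

Yes


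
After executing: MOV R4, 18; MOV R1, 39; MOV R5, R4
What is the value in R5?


Register state trace:
  MOV R4, 18  → R4 = 18
  MOV R1, 39  → R1 = 39
  MOV R5, R4  → R5 = 18
Final: R5 = 18

18


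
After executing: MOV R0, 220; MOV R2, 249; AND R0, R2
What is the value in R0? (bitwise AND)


Register state trace:
  MOV R0, 220  → R0 = 220 (0b11011100)
  MOV R2, 249  → R2 = 249 (0b11111001)
  AND R0, R2  → R0 = 220 AND 249 = 216 (0b11011000)
Final: R0 = 216

216


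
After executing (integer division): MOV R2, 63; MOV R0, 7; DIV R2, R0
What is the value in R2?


Register state trace:
  MOV R2, 63  → R2 = 63
  MOV R0, 7  → R0 = 7
  DIV R2, R0  → R2 = 63 // 7 = 9
Final: R2 = 9

9


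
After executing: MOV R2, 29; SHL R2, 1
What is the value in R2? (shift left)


Register state trace:
  MOV R2, 29  → R2 = 29
  SHL R2, 1  → R2 = 29 << 1 = 29 * 2^1 = 58
Final: R2 = 58

58


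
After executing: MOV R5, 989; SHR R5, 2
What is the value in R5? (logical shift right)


Register state trace:
  MOV R5, 989  → R5 = 989
  SHR R5, 2  → R5 = 989 >> 2 = 989 // 2^2 = 247
Final: R5 = 247

247


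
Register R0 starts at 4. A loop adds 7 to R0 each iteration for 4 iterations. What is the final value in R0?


Starting value: R0 = 4
  Iter 1: R0 = 4 + 7 = 11
  Iter 2: R0 = 11 + 7 = 18
  Iter 3: R0 = 18 + 7 = 25
  Iter 4: R0 = 25 + 7 = 32
Final: R0 = 32

32


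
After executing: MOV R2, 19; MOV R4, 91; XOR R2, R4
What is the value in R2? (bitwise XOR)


Register state trace:
  MOV R2, 19  → R2 = 19 (0b00010011)
  MOV R4, 91  → R4 = 91 (0b01011011)
  XOR R2, R4  → R2 = 19 XOR 91 = 72 (0b01001000)
Final: R2 = 72

72


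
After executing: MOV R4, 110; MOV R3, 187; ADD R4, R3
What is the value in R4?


Register state trace:
  MOV R4, 110  → R4 = 110
  MOV R3, 187  → R3 = 187
  ADD R4, R3  → R4 = 110 + 187 = 297
Final: R4 = 297

297


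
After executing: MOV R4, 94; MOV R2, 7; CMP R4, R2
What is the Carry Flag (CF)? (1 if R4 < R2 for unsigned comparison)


Register state trace:
  MOV R4, 94  → R4 = 94
  MOV R2, 7  → R2 = 7
  CMP R4, R2  → unsigned 94 - 7: no borrow
  94 >= 7, so CF = 0
CF = 0

0


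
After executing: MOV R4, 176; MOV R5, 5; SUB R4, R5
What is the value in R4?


Register state trace:
  MOV R4, 176  → R4 = 176
  MOV R5, 5  → R5 = 5
  SUB R4, R5  → R4 = 176 - 5 = 171
Final: R4 = 171

171


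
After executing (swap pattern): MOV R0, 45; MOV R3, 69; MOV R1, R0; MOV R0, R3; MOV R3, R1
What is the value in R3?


Register state trace (swap pattern):
  MOV R0, 45  → R0 = 45
  MOV R3, 69  → R3 = 69
  MOV R1, R0  → R1 = 45  (save R0)
  MOV R0, R3  → R0 = 69  (R0 gets R3's value)
  MOV R3, R1  → R3 = 45  (R3 gets saved value)
Final: R3 = 45

45


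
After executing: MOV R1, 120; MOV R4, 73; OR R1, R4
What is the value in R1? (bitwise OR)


Register state trace:
  MOV R1, 120  → R1 = 120 (0b01111000)
  MOV R4, 73  → R4 = 73 (0b01001001)
  OR R1, R4   → R1 = 120 OR 73 = 121 (0b01111001)
Final: R1 = 121

121


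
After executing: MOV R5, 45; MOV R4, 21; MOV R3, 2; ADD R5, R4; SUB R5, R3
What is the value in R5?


Register state trace:
  MOV R5, 45  → R5 = 45
  MOV R4, 21  → R4 = 21
  MOV R3, 2  → R3 = 2
  ADD R5, R4  → R5 = 45 + 21 = 66
  SUB R5, R3  → R5 = 66 - 2 = 64
Final: R5 = 64

64


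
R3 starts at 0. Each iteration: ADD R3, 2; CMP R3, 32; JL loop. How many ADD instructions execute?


Loop trace (R3 starts at 0, target 32, step 2):
  ADD #1: R3 = 0 + 2 = 2  → 2 < 32, loop
  ADD #2: R3 = 2 + 2 = 4  → 4 < 32, loop
  ADD #3: R3 = 4 + 2 = 6  → 6 < 32, loop
  ADD #4: R3 = 6 + 2 = 8  → 8 < 32, loop
  ADD #5: R3 = 8 + 2 = 10  → 10 < 32, loop
  ADD #6: R3 = 10 + 2 = 12  → 12 < 32, loop
  ADD #7: R3 = 12 + 2 = 14  → 14 < 32, loop
  ADD #8: R3 = 14 + 2 = 16  → 16 < 32, loop
  ADD #9: R3 = 16 + 2 = 18  → 18 < 32, loop
  ADD #10: R3 = 18 + 2 = 20  → 20 < 32, loop
  ADD #11: R3 = 20 + 2 = 22  → 22 < 32, loop
  ADD #12: R3 = 22 + 2 = 24  → 24 < 32, loop
  ADD #13: R3 = 24 + 2 = 26  → 26 < 32, loop
  ADD #14: R3 = 26 + 2 = 28  → 28 < 32, loop
  ADD #15: R3 = 28 + 2 = 30  → 30 < 32, loop
  ADD #16: R3 = 30 + 2 = 32  → 32 >= 32, exit
Total ADD instructions: 16

16


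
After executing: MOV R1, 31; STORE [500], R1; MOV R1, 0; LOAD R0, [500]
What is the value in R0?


Register and memory trace:
  MOV R1, 31  → R1 = 31
  STORE [500], R1  → mem[500] = 31
  MOV R1, 0  → R1 = 0
  LOAD R0, [500]  → R0 = mem[500] = 31
Final: R0 = 31

31


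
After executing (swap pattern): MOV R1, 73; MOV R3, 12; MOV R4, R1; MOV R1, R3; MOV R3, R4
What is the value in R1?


Register state trace (swap pattern):
  MOV R1, 73  → R1 = 73
  MOV R3, 12  → R3 = 12
  MOV R4, R1  → R4 = 73  (save R1)
  MOV R1, R3  → R1 = 12  (R1 gets R3's value)
  MOV R3, R4  → R3 = 73  (R3 gets saved value)
Final: R1 = 12

12


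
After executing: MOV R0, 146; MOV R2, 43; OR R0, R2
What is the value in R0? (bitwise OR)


Register state trace:
  MOV R0, 146  → R0 = 146 (0b10010010)
  MOV R2, 43  → R2 = 43 (0b00101011)
  OR R0, R2   → R0 = 146 OR 43 = 187 (0b10111011)
Final: R0 = 187

187


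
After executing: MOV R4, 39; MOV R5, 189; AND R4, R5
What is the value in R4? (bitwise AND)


Register state trace:
  MOV R4, 39  → R4 = 39 (0b00100111)
  MOV R5, 189  → R5 = 189 (0b10111101)
  AND R4, R5  → R4 = 39 AND 189 = 37 (0b00100101)
Final: R4 = 37

37


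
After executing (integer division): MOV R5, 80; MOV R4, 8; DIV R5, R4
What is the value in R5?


Register state trace:
  MOV R5, 80  → R5 = 80
  MOV R4, 8  → R4 = 8
  DIV R5, R4  → R5 = 80 // 8 = 10
Final: R5 = 10

10


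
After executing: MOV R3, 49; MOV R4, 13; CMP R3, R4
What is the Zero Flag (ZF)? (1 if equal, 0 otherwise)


Register state trace:
  MOV R3, 49  → R3 = 49
  MOV R4, 13  → R4 = 13
  CMP R3, R4  → computes 49 - 13 = 36
  Result is nonzero, so values are not equal
ZF = 0

0


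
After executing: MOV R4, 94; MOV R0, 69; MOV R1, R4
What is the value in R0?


Register state trace:
  MOV R4, 94  → R4 = 94
  MOV R0, 69  → R0 = 69
  MOV R1, R4  → R1 = 94
Final: R0 = 69

69


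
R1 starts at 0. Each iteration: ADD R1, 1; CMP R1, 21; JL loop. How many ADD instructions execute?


Loop trace (R1 starts at 0, target 21, step 1):
  ADD #1: R1 = 0 + 1 = 1  → 1 < 21, loop
  ADD #2: R1 = 1 + 1 = 2  → 2 < 21, loop
  ADD #3: R1 = 2 + 1 = 3  → 3 < 21, loop
  ADD #4: R1 = 3 + 1 = 4  → 4 < 21, loop
  ADD #5: R1 = 4 + 1 = 5  → 5 < 21, loop
  ADD #6: R1 = 5 + 1 = 6  → 6 < 21, loop
  ADD #7: R1 = 6 + 1 = 7  → 7 < 21, loop
  ADD #8: R1 = 7 + 1 = 8  → 8 < 21, loop
  ADD #9: R1 = 8 + 1 = 9  → 9 < 21, loop
  ADD #10: R1 = 9 + 1 = 10  → 10 < 21, loop
  ADD #11: R1 = 10 + 1 = 11  → 11 < 21, loop
  ADD #12: R1 = 11 + 1 = 12  → 12 < 21, loop
  ADD #13: R1 = 12 + 1 = 13  → 13 < 21, loop
  ADD #14: R1 = 13 + 1 = 14  → 14 < 21, loop
  ADD #15: R1 = 14 + 1 = 15  → 15 < 21, loop
  ADD #16: R1 = 15 + 1 = 16  → 16 < 21, loop
  ADD #17: R1 = 16 + 1 = 17  → 17 < 21, loop
  ADD #18: R1 = 17 + 1 = 18  → 18 < 21, loop
  ADD #19: R1 = 18 + 1 = 19  → 19 < 21, loop
  ADD #20: R1 = 19 + 1 = 20  → 20 < 21, loop
  ADD #21: R1 = 20 + 1 = 21  → 21 >= 21, exit
Total ADD instructions: 21

21


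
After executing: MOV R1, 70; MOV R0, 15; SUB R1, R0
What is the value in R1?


Register state trace:
  MOV R1, 70  → R1 = 70
  MOV R0, 15  → R0 = 15
  SUB R1, R0  → R1 = 70 - 15 = 55
Final: R1 = 55

55


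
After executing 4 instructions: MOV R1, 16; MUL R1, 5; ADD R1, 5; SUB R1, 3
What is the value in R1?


Register state trace:
  MOV R1, 16  → R1 = 16
  MUL R1, 5  → R1 = 16 * 5 = 80
  ADD R1, 5  → R1 = 80 + 5 = 85
  SUB R1, 3  → R1 = 85 - 3 = 82
Final: R1 = 82

82


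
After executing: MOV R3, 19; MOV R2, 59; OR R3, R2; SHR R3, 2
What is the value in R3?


Register state trace:
  MOV R3, 19  → R3 = 19 (0b00010011)
  MOV R2, 59  → R2 = 59 (0b00111011)
  OR R3, R2  → R3 = 19 OR 59 = 59 (0b00111011)
  SHR R3, 2  → R3 = 59 >> 2 = 14
Final: R3 = 14

14


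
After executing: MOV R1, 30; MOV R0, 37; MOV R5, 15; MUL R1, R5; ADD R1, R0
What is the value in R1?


Register state trace:
  MOV R1, 30  → R1 = 30
  MOV R0, 37  → R0 = 37
  MOV R5, 15  → R5 = 15
  MUL R1, R5  → R1 = 30 * 15 = 450
  ADD R1, R0  → R1 = 450 + 37 = 487
Final: R1 = 487

487


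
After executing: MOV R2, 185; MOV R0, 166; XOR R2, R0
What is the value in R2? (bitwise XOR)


Register state trace:
  MOV R2, 185  → R2 = 185 (0b10111001)
  MOV R0, 166  → R0 = 166 (0b10100110)
  XOR R2, R0  → R2 = 185 XOR 166 = 31 (0b00011111)
Final: R2 = 31

31


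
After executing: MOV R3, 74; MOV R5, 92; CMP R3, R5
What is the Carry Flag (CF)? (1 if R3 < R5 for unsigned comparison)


Register state trace:
  MOV R3, 74  → R3 = 74
  MOV R5, 92  → R5 = 92
  CMP R3, R5  → unsigned 74 - 92: borrow occurs
  74 < 92, so CF = 1
CF = 1

1


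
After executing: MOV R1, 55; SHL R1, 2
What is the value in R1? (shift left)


Register state trace:
  MOV R1, 55  → R1 = 55
  SHL R1, 2  → R1 = 55 << 2 = 55 * 2^2 = 220
Final: R1 = 220

220


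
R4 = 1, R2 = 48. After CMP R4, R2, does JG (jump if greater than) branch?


Trace:
  R4 = 1, R2 = 48
  CMP R4, R2  → compares 1 vs 48
  JG checks: is 1 greater than 48?
  1 < 48, so condition is false
Branch taken: No

No


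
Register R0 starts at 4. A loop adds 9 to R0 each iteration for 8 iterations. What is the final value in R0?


Starting value: R0 = 4
  Iter 1: R0 = 4 + 9 = 13
  Iter 2: R0 = 13 + 9 = 22
  Iter 3: R0 = 22 + 9 = 31
  Iter 4: R0 = 31 + 9 = 40
  Iter 5: R0 = 40 + 9 = 49
  Iter 6: R0 = 49 + 9 = 58
  Iter 7: R0 = 58 + 9 = 67
  Iter 8: R0 = 67 + 9 = 76
Final: R0 = 76

76


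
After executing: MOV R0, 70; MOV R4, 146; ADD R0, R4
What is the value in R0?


Register state trace:
  MOV R0, 70  → R0 = 70
  MOV R4, 146  → R4 = 146
  ADD R0, R4  → R0 = 70 + 146 = 216
Final: R0 = 216

216


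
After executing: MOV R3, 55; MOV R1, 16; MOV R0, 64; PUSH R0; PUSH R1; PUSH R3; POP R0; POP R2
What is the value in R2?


Stack trace (top is rightmost):
  MOV R3, 55  → R3 = 55
  MOV R1, 16  → R1 = 16
  MOV R0, 64  → R0 = 64
  PUSH R0  → stack: [64]
  PUSH R1  → stack: [64, 16]
  PUSH R3  → stack: [64, 16, 55]
  POP R0  → R0 = 55, stack: [64, 16]
  POP R2  → R2 = 16, stack: [64]
Final: R2 = 16

16


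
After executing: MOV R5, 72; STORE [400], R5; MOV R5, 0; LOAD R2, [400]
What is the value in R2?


Register and memory trace:
  MOV R5, 72  → R5 = 72
  STORE [400], R5  → mem[400] = 72
  MOV R5, 0  → R5 = 0
  LOAD R2, [400]  → R2 = mem[400] = 72
Final: R2 = 72

72


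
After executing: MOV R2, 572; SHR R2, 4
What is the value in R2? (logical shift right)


Register state trace:
  MOV R2, 572  → R2 = 572
  SHR R2, 4  → R2 = 572 >> 4 = 572 // 2^4 = 35
Final: R2 = 35

35


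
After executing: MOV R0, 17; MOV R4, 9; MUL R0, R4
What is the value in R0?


Register state trace:
  MOV R0, 17  → R0 = 17
  MOV R4, 9  → R4 = 9
  MUL R0, R4  → R0 = 17 * 9 = 153
Final: R0 = 153

153


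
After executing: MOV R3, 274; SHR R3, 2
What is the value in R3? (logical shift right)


Register state trace:
  MOV R3, 274  → R3 = 274
  SHR R3, 2  → R3 = 274 >> 2 = 274 // 2^2 = 68
Final: R3 = 68

68


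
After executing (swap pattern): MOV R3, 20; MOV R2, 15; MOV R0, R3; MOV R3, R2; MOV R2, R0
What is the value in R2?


Register state trace (swap pattern):
  MOV R3, 20  → R3 = 20
  MOV R2, 15  → R2 = 15
  MOV R0, R3  → R0 = 20  (save R3)
  MOV R3, R2  → R3 = 15  (R3 gets R2's value)
  MOV R2, R0  → R2 = 20  (R2 gets saved value)
Final: R2 = 20

20


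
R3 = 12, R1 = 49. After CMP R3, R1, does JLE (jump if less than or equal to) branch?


Trace:
  R3 = 12, R1 = 49
  CMP R3, R1  → compares 12 vs 49
  JLE checks: is 12 less than or equal to 49?
  12 < 49, so condition is true
Branch taken: Yes

Yes


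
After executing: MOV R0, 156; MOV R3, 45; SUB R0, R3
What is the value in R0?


Register state trace:
  MOV R0, 156  → R0 = 156
  MOV R3, 45  → R3 = 45
  SUB R0, R3  → R0 = 156 - 45 = 111
Final: R0 = 111

111


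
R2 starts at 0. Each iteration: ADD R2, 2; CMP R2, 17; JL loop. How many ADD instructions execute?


Loop trace (R2 starts at 0, target 17, step 2):
  ADD #1: R2 = 0 + 2 = 2  → 2 < 17, loop
  ADD #2: R2 = 2 + 2 = 4  → 4 < 17, loop
  ADD #3: R2 = 4 + 2 = 6  → 6 < 17, loop
  ADD #4: R2 = 6 + 2 = 8  → 8 < 17, loop
  ADD #5: R2 = 8 + 2 = 10  → 10 < 17, loop
  ADD #6: R2 = 10 + 2 = 12  → 12 < 17, loop
  ADD #7: R2 = 12 + 2 = 14  → 14 < 17, loop
  ADD #8: R2 = 14 + 2 = 16  → 16 < 17, loop
  ADD #9: R2 = 16 + 2 = 18  → 18 >= 17, exit
Total ADD instructions: 9

9


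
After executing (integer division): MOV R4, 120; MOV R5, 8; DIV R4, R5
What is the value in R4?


Register state trace:
  MOV R4, 120  → R4 = 120
  MOV R5, 8  → R5 = 8
  DIV R4, R5  → R4 = 120 // 8 = 15
Final: R4 = 15

15


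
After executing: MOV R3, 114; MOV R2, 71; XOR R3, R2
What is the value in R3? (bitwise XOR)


Register state trace:
  MOV R3, 114  → R3 = 114 (0b01110010)
  MOV R2, 71  → R2 = 71 (0b01000111)
  XOR R3, R2  → R3 = 114 XOR 71 = 53 (0b00110101)
Final: R3 = 53

53


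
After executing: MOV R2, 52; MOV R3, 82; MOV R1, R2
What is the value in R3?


Register state trace:
  MOV R2, 52  → R2 = 52
  MOV R3, 82  → R3 = 82
  MOV R1, R2  → R1 = 52
Final: R3 = 82

82


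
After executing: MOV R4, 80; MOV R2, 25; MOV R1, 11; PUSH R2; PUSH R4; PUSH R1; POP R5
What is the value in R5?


Stack trace (top is rightmost):
  MOV R4, 80  → R4 = 80
  MOV R2, 25  → R2 = 25
  MOV R1, 11  → R1 = 11
  PUSH R2  → stack: [25]
  PUSH R4  → stack: [25, 80]
  PUSH R1  → stack: [25, 80, 11]
  POP R5  → R5 = 11, stack: [25, 80]
Final: R5 = 11

11


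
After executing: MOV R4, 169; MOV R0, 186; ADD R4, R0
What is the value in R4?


Register state trace:
  MOV R4, 169  → R4 = 169
  MOV R0, 186  → R0 = 186
  ADD R4, R0  → R4 = 169 + 186 = 355
Final: R4 = 355

355


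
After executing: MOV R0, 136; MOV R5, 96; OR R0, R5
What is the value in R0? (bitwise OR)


Register state trace:
  MOV R0, 136  → R0 = 136 (0b10001000)
  MOV R5, 96  → R5 = 96 (0b01100000)
  OR R0, R5   → R0 = 136 OR 96 = 232 (0b11101000)
Final: R0 = 232

232


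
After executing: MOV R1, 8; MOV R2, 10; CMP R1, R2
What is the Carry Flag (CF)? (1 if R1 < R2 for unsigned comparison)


Register state trace:
  MOV R1, 8  → R1 = 8
  MOV R2, 10  → R2 = 10
  CMP R1, R2  → unsigned 8 - 10: borrow occurs
  8 < 10, so CF = 1
CF = 1

1
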